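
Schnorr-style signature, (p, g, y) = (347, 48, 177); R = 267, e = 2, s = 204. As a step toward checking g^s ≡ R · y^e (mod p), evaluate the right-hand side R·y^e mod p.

177^2 = 31329 ≡ 99
R · y^e ≡ 267·99 = 26433 ≡ 61 (mod 347)

61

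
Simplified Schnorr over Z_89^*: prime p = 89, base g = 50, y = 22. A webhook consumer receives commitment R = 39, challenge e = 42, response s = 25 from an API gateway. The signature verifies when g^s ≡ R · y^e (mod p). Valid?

g^s mod p:
50^2 = 2500 ≡ 8
50^4 ≡ 8^2 = 64
50^8 ≡ 64^2 = 4096 ≡ 2
50^16 ≡ 2^2 = 4
25 = 16 + 8 + 1, so 50^25 ≡ 4·2·50 ≡ 44 (mod 89)
R · y^e mod p:
22^2 = 484 ≡ 39
22^4 ≡ 39^2 = 1521 ≡ 8
22^8 ≡ 8^2 = 64
22^16 ≡ 64^2 = 4096 ≡ 2
22^32 ≡ 2^2 = 4
42 = 32 + 8 + 2, so 22^42 ≡ 4·64·39 ≡ 16 (mod 89)
39·16 = 624 ≡ 1 (mod 89)
44 ≠ 1; the check fails.

no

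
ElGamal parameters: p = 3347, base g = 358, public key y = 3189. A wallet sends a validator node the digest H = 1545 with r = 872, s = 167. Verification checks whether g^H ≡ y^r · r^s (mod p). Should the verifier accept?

accept

Left side g^H mod p:
Squares mod 3347: 358^1≡358, 358^2≡978, 358^4≡2589, 358^8≡2227, 358^16≡2622, 358^32≡146, 358^64≡1234, 358^128≡3218, 358^256≡3253, 358^512≡2142, 358^1024≡2774
1545 = 1024 + 512 + 8 + 1, so 358^1545 ≡ 2774·2142·2227·358 ≡ 2387 (mod 3347)
Right side y^r · r^s mod p:
Squares mod 3347: 3189^1≡3189, 3189^2≡1535, 3189^4≡3284, 3189^8≡622, 3189^16≡1979, 3189^32≡451, 3189^64≡2581, 3189^128≡1031, 3189^256≡1962, 3189^512≡394
872 = 512 + 256 + 64 + 32 + 8, so 3189^872 ≡ 394·1962·2581·451·622 ≡ 1690 (mod 3347)
Squares mod 3347: 872^1≡872, 872^2≡615, 872^4≡14, 872^8≡196, 872^16≡1599, 872^32≡3040, 872^64≡533, 872^128≡2941
167 = 128 + 32 + 4 + 2 + 1, so 872^167 ≡ 2941·3040·14·615·872 ≡ 2376 (mod 3347)
1690·2376 = 4015440 ≡ 2387 (mod 3347)
2387 ≡ 2387 (mod 3347), so the signature is genuine.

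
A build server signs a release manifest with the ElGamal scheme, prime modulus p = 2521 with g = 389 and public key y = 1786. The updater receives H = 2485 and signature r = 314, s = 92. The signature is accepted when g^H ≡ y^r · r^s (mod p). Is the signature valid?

Left side g^H mod p:
Squares mod 2521: 389^1≡389, 389^2≡61, 389^4≡1200, 389^8≡509, 389^16≡1939, 389^32≡910, 389^64≡1212, 389^128≡1722, 389^256≡588, 389^512≡367, 389^1024≡1076, 389^2048≡637
2485 = 2048 + 256 + 128 + 32 + 16 + 4 + 1, so 389^2485 ≡ 637·588·1722·910·1939·1200·389 ≡ 1215 (mod 2521)
Right side y^r · r^s mod p:
Squares mod 2521: 1786^1≡1786, 1786^2≡731, 1786^4≡2430, 1786^8≡718, 1786^16≡1240, 1786^32≡2311, 1786^64≡1243, 1786^128≡2197, 1786^256≡1615
314 = 256 + 32 + 16 + 8 + 2, so 1786^314 ≡ 1615·2311·1240·718·731 ≡ 837 (mod 2521)
Squares mod 2521: 314^1≡314, 314^2≡277, 314^4≡1099, 314^8≡242, 314^16≡581, 314^32≡2268, 314^64≡984
92 = 64 + 16 + 8 + 4, so 314^92 ≡ 984·581·242·1099 ≡ 441 (mod 2521)
837·441 = 369117 ≡ 1051 (mod 2521)
1215 ≠ 1051, so verification fails.

invalid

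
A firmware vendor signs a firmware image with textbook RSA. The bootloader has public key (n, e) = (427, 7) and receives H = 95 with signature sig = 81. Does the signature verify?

verifies

Squares mod 427: sig^1≡81, sig^2≡156, sig^4≡424
7 = 4 + 2 + 1, so sig^7 ≡ 424·156·81 ≡ 95 (mod 427)
95 = H, so the signature checks out.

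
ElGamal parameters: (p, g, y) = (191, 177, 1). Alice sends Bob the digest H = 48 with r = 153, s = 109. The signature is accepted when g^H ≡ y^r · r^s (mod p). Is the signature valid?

Left side g^H mod p:
Squares mod 191: 177^1≡177, 177^2≡5, 177^4≡25, 177^8≡52, 177^16≡30, 177^32≡136
48 = 32 + 16, so 177^48 ≡ 136·30 ≡ 69 (mod 191)
Right side y^r · r^s mod p:
Squares mod 191: 1^1≡1, 1^2≡1, 1^4≡1, 1^8≡1, 1^16≡1, 1^32≡1, 1^64≡1, 1^128≡1
153 = 128 + 16 + 8 + 1, so 1^153 ≡ 1·1·1·1 ≡ 1 (mod 191)
Squares mod 191: 153^1≡153, 153^2≡107, 153^4≡180, 153^8≡121, 153^16≡125, 153^32≡154, 153^64≡32
109 = 64 + 32 + 8 + 4 + 1, so 153^109 ≡ 32·154·121·180·153 ≡ 69 (mod 191)
1·69 = 69 ≡ 69 (mod 191)
69 ≡ 69 (mod 191), so the signature is genuine.

valid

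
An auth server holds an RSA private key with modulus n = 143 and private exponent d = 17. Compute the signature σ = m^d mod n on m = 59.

115

m^2 ≡ 59^2 = 3481 ≡ 49
m^4 ≡ 49^2 = 2401 ≡ 113
m^8 ≡ 113^2 = 12769 ≡ 42
m^16 ≡ 42^2 = 1764 ≡ 48
17 = 16 + 1, so m^17 ≡ 48·59 ≡ 115 (mod 143)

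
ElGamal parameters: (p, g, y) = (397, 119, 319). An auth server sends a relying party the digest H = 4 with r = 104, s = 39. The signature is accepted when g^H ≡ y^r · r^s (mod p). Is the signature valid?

invalid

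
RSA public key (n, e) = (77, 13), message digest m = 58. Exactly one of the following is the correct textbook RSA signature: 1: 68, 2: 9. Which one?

2

Candidate 1: 68^2 = 4624 ≡ 4; 68^4 ≡ 4^2 = 16; 68^8 ≡ 16^2 = 256 ≡ 25; 13 = 8 + 4 + 1, so 68^13 ≡ 25·16·68 ≡ 19 (mod 77)
Candidate 2: 9^2 = 81 ≡ 4; 9^4 ≡ 4^2 = 16; 9^8 ≡ 16^2 = 256 ≡ 25; 13 = 8 + 4 + 1, so 9^13 ≡ 25·16·9 ≡ 58 (mod 77)
  → matches m = 58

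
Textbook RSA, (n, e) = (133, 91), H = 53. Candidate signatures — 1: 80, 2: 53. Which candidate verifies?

2

Candidate 1: Squares mod 133: 80^1≡80, 80^2≡16, 80^4≡123, 80^8≡100, 80^16≡25, 80^32≡93, 80^64≡4; 91 = 64 + 16 + 8 + 2 + 1, so 80^91 ≡ 4·25·100·16·80 ≡ 80 (mod 133)
Candidate 2: Squares mod 133: 53^1≡53, 53^2≡16, 53^4≡123, 53^8≡100, 53^16≡25, 53^32≡93, 53^64≡4; 91 = 64 + 16 + 8 + 2 + 1, so 53^91 ≡ 4·25·100·16·53 ≡ 53 (mod 133)
  → matches H = 53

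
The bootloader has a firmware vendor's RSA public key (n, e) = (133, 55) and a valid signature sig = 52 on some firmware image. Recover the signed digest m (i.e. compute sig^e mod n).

sig^2 ≡ 52^2 = 2704 ≡ 44
sig^4 ≡ 44^2 = 1936 ≡ 74
sig^8 ≡ 74^2 = 5476 ≡ 23
sig^16 ≡ 23^2 = 529 ≡ 130
sig^32 ≡ 130^2 = 16900 ≡ 9
55 = 32 + 16 + 4 + 2 + 1, so sig^55 ≡ 9·130·74·44·52 ≡ 52 (mod 133)

52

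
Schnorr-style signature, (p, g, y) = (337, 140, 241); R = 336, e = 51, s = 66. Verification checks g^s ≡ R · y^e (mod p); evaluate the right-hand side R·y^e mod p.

241^2 = 58081 ≡ 117
241^4 ≡ 117^2 = 13689 ≡ 209
241^8 ≡ 209^2 = 43681 ≡ 208
241^16 ≡ 208^2 = 43264 ≡ 128
241^32 ≡ 128^2 = 16384 ≡ 208
51 = 32 + 16 + 2 + 1, so 241^51 ≡ 208·128·117·241 ≡ 226 (mod 337)
R · y^e ≡ 336·226 = 75936 ≡ 111 (mod 337)

111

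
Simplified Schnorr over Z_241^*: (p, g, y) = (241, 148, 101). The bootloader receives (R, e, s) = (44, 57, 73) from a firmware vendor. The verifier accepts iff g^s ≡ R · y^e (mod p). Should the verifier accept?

reject

g^s mod p:
148^2 = 21904 ≡ 214
148^4 ≡ 214^2 = 45796 ≡ 6
148^8 ≡ 6^2 = 36
148^16 ≡ 36^2 = 1296 ≡ 91
148^32 ≡ 91^2 = 8281 ≡ 87
148^64 ≡ 87^2 = 7569 ≡ 98
73 = 64 + 8 + 1, so 148^73 ≡ 98·36·148 ≡ 138 (mod 241)
R · y^e mod p:
101^2 = 10201 ≡ 79
101^4 ≡ 79^2 = 6241 ≡ 216
101^8 ≡ 216^2 = 46656 ≡ 143
101^16 ≡ 143^2 = 20449 ≡ 205
101^32 ≡ 205^2 = 42025 ≡ 91
57 = 32 + 16 + 8 + 1, so 101^57 ≡ 91·205·143·101 ≡ 21 (mod 241)
44·21 = 924 ≡ 201 (mod 241)
138 ≠ 201; the check fails.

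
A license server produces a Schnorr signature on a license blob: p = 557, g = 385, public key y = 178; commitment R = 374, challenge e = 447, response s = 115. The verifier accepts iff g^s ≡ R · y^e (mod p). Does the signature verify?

does not verify

g^s mod p:
385^2 = 148225 ≡ 63
385^4 ≡ 63^2 = 3969 ≡ 70
385^8 ≡ 70^2 = 4900 ≡ 444
385^16 ≡ 444^2 = 197136 ≡ 515
385^32 ≡ 515^2 = 265225 ≡ 93
385^64 ≡ 93^2 = 8649 ≡ 294
115 = 64 + 32 + 16 + 2 + 1, so 385^115 ≡ 294·93·515·63·385 ≡ 436 (mod 557)
R · y^e mod p:
178^2 = 31684 ≡ 492
178^4 ≡ 492^2 = 242064 ≡ 326
178^8 ≡ 326^2 = 106276 ≡ 446
178^16 ≡ 446^2 = 198916 ≡ 67
178^32 ≡ 67^2 = 4489 ≡ 33
178^64 ≡ 33^2 = 1089 ≡ 532
178^128 ≡ 532^2 = 283024 ≡ 68
178^256 ≡ 68^2 = 4624 ≡ 168
447 = 256 + 128 + 32 + 16 + 8 + 4 + 2 + 1, so 178^447 ≡ 168·68·33·67·446·326·492·178 ≡ 248 (mod 557)
374·248 = 92752 ≡ 290 (mod 557)
436 ≠ 290; the check fails.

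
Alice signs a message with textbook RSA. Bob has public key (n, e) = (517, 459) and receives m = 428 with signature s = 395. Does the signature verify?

verifies

s^2 ≡ 395^2 = 156025 ≡ 408
s^4 ≡ 408^2 = 166464 ≡ 507
s^8 ≡ 507^2 = 257049 ≡ 100
s^16 ≡ 100^2 = 10000 ≡ 177
s^32 ≡ 177^2 = 31329 ≡ 309
s^64 ≡ 309^2 = 95481 ≡ 353
s^128 ≡ 353^2 = 124609 ≡ 12
s^256 ≡ 12^2 = 144
459 = 256 + 128 + 64 + 8 + 2 + 1, so s^459 ≡ 144·12·353·100·408·395 ≡ 428 (mod 517)
Since 428 equals the digest 428, verification succeeds.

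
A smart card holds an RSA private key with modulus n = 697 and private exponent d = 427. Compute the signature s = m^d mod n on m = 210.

m^2 ≡ 210^2 = 44100 ≡ 189
m^4 ≡ 189^2 = 35721 ≡ 174
m^8 ≡ 174^2 = 30276 ≡ 305
m^16 ≡ 305^2 = 93025 ≡ 324
m^32 ≡ 324^2 = 104976 ≡ 426
m^64 ≡ 426^2 = 181476 ≡ 256
m^128 ≡ 256^2 = 65536 ≡ 18
m^256 ≡ 18^2 = 324
427 = 256 + 128 + 32 + 8 + 2 + 1, so m^427 ≡ 324·18·426·305·189·210 ≡ 430 (mod 697)

430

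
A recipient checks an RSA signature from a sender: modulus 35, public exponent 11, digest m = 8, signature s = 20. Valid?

s^2 ≡ 20^2 = 400 ≡ 15
s^4 ≡ 15^2 = 225 ≡ 15
s^8 ≡ 15^2 = 225 ≡ 15
11 = 8 + 2 + 1, so s^11 ≡ 15·15·20 ≡ 20 (mod 35)
s^11 mod 35 = 20, but m = 8.

no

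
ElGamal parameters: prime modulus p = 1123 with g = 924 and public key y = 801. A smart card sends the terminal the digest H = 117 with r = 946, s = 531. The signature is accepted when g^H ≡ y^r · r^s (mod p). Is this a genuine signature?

Left side g^H mod p:
924^117 mod 1123 = 846
Right side y^r · r^s mod p:
801^946 mod 1123 = 216
946^531 mod 1123 = 659
216·659 = 142344 ≡ 846 (mod 1123)
846 ≡ 846 (mod 1123), so the signature is genuine.

genuine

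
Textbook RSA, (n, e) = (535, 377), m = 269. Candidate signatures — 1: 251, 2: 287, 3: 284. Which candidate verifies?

Candidate 1: Squares mod 535: 251^1≡251, 251^2≡406, 251^4≡56, 251^8≡461, 251^16≡126, 251^32≡361, 251^64≡316, 251^128≡346, 251^256≡411; 377 = 256 + 64 + 32 + 16 + 8 + 1, so 251^377 ≡ 411·316·361·126·461·251 ≡ 266 (mod 535)
Candidate 2: Squares mod 535: 287^1≡287, 287^2≡514, 287^4≡441, 287^8≡276, 287^16≡206, 287^32≡171, 287^64≡351, 287^128≡151, 287^256≡331; 377 = 256 + 64 + 32 + 16 + 8 + 1, so 287^377 ≡ 331·351·171·206·276·287 ≡ 487 (mod 535)
Candidate 3: Squares mod 535: 284^1≡284, 284^2≡406, 284^4≡56, 284^8≡461, 284^16≡126, 284^32≡361, 284^64≡316, 284^128≡346, 284^256≡411; 377 = 256 + 64 + 32 + 16 + 8 + 1, so 284^377 ≡ 411·316·361·126·461·284 ≡ 269 (mod 535)
  → matches m = 269

3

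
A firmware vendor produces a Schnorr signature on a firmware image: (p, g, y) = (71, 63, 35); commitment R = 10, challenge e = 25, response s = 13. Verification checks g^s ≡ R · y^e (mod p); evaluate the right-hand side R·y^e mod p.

35^2 = 1225 ≡ 18
35^4 ≡ 18^2 = 324 ≡ 40
35^8 ≡ 40^2 = 1600 ≡ 38
35^16 ≡ 38^2 = 1444 ≡ 24
25 = 16 + 8 + 1, so 35^25 ≡ 24·38·35 ≡ 41 (mod 71)
R · y^e ≡ 10·41 = 410 ≡ 55 (mod 71)

55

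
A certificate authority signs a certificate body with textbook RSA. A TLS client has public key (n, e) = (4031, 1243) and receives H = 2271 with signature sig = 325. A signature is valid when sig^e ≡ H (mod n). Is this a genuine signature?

genuine

sig^1243 mod 4031 = 2271
sig^1243 mod 4031 = 2271 matches H.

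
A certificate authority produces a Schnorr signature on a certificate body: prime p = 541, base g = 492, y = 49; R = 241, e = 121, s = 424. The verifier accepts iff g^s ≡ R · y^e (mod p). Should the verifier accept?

g^s mod p:
492^2 = 242064 ≡ 237
492^4 ≡ 237^2 = 56169 ≡ 446
492^8 ≡ 446^2 = 198916 ≡ 369
492^16 ≡ 369^2 = 136161 ≡ 370
492^32 ≡ 370^2 = 136900 ≡ 27
492^64 ≡ 27^2 = 729 ≡ 188
492^128 ≡ 188^2 = 35344 ≡ 179
492^256 ≡ 179^2 = 32041 ≡ 122
424 = 256 + 128 + 32 + 8, so 492^424 ≡ 122·179·27·369 ≡ 188 (mod 541)
R · y^e mod p:
49^2 = 2401 ≡ 237
49^4 ≡ 237^2 = 56169 ≡ 446
49^8 ≡ 446^2 = 198916 ≡ 369
49^16 ≡ 369^2 = 136161 ≡ 370
49^32 ≡ 370^2 = 136900 ≡ 27
49^64 ≡ 27^2 = 729 ≡ 188
121 = 64 + 32 + 16 + 8 + 1, so 49^121 ≡ 188·27·370·369·49 ≡ 122 (mod 541)
241·122 = 29402 ≡ 188 (mod 541)
188 ≡ 188 (mod 541); signature holds.

accept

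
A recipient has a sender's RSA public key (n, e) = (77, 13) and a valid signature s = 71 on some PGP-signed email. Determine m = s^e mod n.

15

s^2 ≡ 71^2 = 5041 ≡ 36
s^4 ≡ 36^2 = 1296 ≡ 64
s^8 ≡ 64^2 = 4096 ≡ 15
13 = 8 + 4 + 1, so s^13 ≡ 15·64·71 ≡ 15 (mod 77)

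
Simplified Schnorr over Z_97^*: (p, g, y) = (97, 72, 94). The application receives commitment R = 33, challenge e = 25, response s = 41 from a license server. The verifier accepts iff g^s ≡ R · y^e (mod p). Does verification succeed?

g^s mod p:
Squares mod 97: 72^1≡72, 72^2≡43, 72^4≡6, 72^8≡36, 72^16≡35, 72^32≡61
41 = 32 + 8 + 1, so 72^41 ≡ 61·36·72 ≡ 2 (mod 97)
R · y^e mod p:
Squares mod 97: 94^1≡94, 94^2≡9, 94^4≡81, 94^8≡62, 94^16≡61
25 = 16 + 8 + 1, so 94^25 ≡ 61·62·94 ≡ 3 (mod 97)
33·3 = 99 ≡ 2 (mod 97)
2 ≡ 2 (mod 97); signature holds.

passes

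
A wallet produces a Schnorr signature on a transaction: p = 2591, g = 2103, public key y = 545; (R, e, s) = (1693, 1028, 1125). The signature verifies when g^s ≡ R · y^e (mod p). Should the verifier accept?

reject

g^s mod p:
Squares mod 2591: 2103^1≡2103, 2103^2≡2363, 2103^4≡164, 2103^8≡986, 2103^16≡571, 2103^32≡2166, 2103^64≡1846, 2103^128≡551, 2103^256≡454, 2103^512≡1427, 2103^1024≡2394
1125 = 1024 + 64 + 32 + 4 + 1, so 2103^1125 ≡ 2394·1846·2166·164·2103 ≡ 2404 (mod 2591)
R · y^e mod p:
Squares mod 2591: 545^1≡545, 545^2≡1651, 545^4≡69, 545^8≡2170, 545^16≡1053, 545^32≡2452, 545^64≡1184, 545^128≡125, 545^256≡79, 545^512≡1059, 545^1024≡2169
1028 = 1024 + 4, so 545^1028 ≡ 2169·69 ≡ 1974 (mod 2591)
1693·1974 = 3341982 ≡ 2183 (mod 2591)
2404 ≠ 2183; the check fails.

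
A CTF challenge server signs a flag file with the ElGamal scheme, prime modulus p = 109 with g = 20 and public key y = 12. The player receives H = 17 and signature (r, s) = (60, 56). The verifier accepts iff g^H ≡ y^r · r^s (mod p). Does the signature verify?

does not verify

Left side g^H mod p:
20^2 = 400 ≡ 73
20^4 ≡ 73^2 = 5329 ≡ 97
20^8 ≡ 97^2 = 9409 ≡ 35
20^16 ≡ 35^2 = 1225 ≡ 26
17 = 16 + 1, so 20^17 ≡ 26·20 ≡ 84 (mod 109)
Right side y^r · r^s mod p:
12^2 = 144 ≡ 35
12^4 ≡ 35^2 = 1225 ≡ 26
12^8 ≡ 26^2 = 676 ≡ 22
12^16 ≡ 22^2 = 484 ≡ 48
12^32 ≡ 48^2 = 2304 ≡ 15
60 = 32 + 16 + 8 + 4, so 12^60 ≡ 15·48·22·26 ≡ 38 (mod 109)
60^2 = 3600 ≡ 3
60^4 ≡ 3^2 = 9
60^8 ≡ 9^2 = 81
60^16 ≡ 81^2 = 6561 ≡ 21
60^32 ≡ 21^2 = 441 ≡ 5
56 = 32 + 16 + 8, so 60^56 ≡ 5·21·81 ≡ 3 (mod 109)
38·3 = 114 ≡ 5 (mod 109)
84 ≠ 5, so verification fails.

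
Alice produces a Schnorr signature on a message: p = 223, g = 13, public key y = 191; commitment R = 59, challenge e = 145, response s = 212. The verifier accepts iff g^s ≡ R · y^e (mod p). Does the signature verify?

verifies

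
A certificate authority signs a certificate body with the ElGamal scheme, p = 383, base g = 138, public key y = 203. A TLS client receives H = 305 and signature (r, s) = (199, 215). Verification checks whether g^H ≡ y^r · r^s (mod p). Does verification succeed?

fails

Left side g^H mod p:
Squares mod 383: 138^1≡138, 138^2≡277, 138^4≡129, 138^8≡172, 138^16≡93, 138^32≡223, 138^64≡322, 138^128≡274, 138^256≡8
305 = 256 + 32 + 16 + 1, so 138^305 ≡ 8·223·93·138 ≡ 116 (mod 383)
Right side y^r · r^s mod p:
Squares mod 383: 203^1≡203, 203^2≡228, 203^4≡279, 203^8≡92, 203^16≡38, 203^32≡295, 203^64≡84, 203^128≡162
199 = 128 + 64 + 4 + 2 + 1, so 203^199 ≡ 162·84·279·228·203 ≡ 92 (mod 383)
Squares mod 383: 199^1≡199, 199^2≡152, 199^4≡124, 199^8≡56, 199^16≡72, 199^32≡205, 199^64≡278, 199^128≡301
215 = 128 + 64 + 16 + 4 + 2 + 1, so 199^215 ≡ 301·278·72·124·152·199 ≡ 181 (mod 383)
92·181 = 16652 ≡ 183 (mod 383)
116 ≠ 183, so verification fails.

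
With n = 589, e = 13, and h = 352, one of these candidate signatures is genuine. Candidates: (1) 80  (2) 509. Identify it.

Candidate 1: 80^2 = 6400 ≡ 510; 80^4 ≡ 510^2 = 260100 ≡ 351; 80^8 ≡ 351^2 = 123201 ≡ 100; 13 = 8 + 4 + 1, so 80^13 ≡ 100·351·80 ≡ 237 (mod 589)
Candidate 2: 509^2 = 259081 ≡ 510; 509^4 ≡ 510^2 = 260100 ≡ 351; 509^8 ≡ 351^2 = 123201 ≡ 100; 13 = 8 + 4 + 1, so 509^13 ≡ 100·351·509 ≡ 352 (mod 589)
  → matches h = 352

2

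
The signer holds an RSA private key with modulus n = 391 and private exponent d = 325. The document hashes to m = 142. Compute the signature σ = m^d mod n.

m^2 ≡ 142^2 = 20164 ≡ 223
m^4 ≡ 223^2 = 49729 ≡ 72
m^8 ≡ 72^2 = 5184 ≡ 101
m^16 ≡ 101^2 = 10201 ≡ 35
m^32 ≡ 35^2 = 1225 ≡ 52
m^64 ≡ 52^2 = 2704 ≡ 358
m^128 ≡ 358^2 = 128164 ≡ 307
m^256 ≡ 307^2 = 94249 ≡ 18
325 = 256 + 64 + 4 + 1, so m^325 ≡ 18·358·72·142 ≡ 347 (mod 391)

347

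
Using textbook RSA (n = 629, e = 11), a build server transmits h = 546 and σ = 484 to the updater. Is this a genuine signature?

σ^2 ≡ 484^2 = 234256 ≡ 268
σ^4 ≡ 268^2 = 71824 ≡ 118
σ^8 ≡ 118^2 = 13924 ≡ 86
11 = 8 + 2 + 1, so σ^11 ≡ 86·268·484 ≡ 546 (mod 629)
Since 546 equals the digest 546, verification succeeds.

genuine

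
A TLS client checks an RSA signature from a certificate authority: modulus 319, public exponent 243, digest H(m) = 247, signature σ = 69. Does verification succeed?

passes

σ^2 ≡ 69^2 = 4761 ≡ 295
σ^4 ≡ 295^2 = 87025 ≡ 257
σ^8 ≡ 257^2 = 66049 ≡ 16
σ^16 ≡ 16^2 = 256
σ^32 ≡ 256^2 = 65536 ≡ 141
σ^64 ≡ 141^2 = 19881 ≡ 103
σ^128 ≡ 103^2 = 10609 ≡ 82
243 = 128 + 64 + 32 + 16 + 2 + 1, so σ^243 ≡ 82·103·141·256·295·69 ≡ 247 (mod 319)
Since 247 equals the digest 247, verification succeeds.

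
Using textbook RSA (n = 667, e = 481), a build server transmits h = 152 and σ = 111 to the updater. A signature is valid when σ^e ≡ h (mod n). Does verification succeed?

σ^2 ≡ 111^2 = 12321 ≡ 315
σ^4 ≡ 315^2 = 99225 ≡ 509
σ^8 ≡ 509^2 = 259081 ≡ 285
σ^16 ≡ 285^2 = 81225 ≡ 518
σ^32 ≡ 518^2 = 268324 ≡ 190
σ^64 ≡ 190^2 = 36100 ≡ 82
σ^128 ≡ 82^2 = 6724 ≡ 54
σ^256 ≡ 54^2 = 2916 ≡ 248
481 = 256 + 128 + 64 + 32 + 1, so σ^481 ≡ 248·54·82·190·111 ≡ 152 (mod 667)
σ^481 mod 667 = 152 matches h.

passes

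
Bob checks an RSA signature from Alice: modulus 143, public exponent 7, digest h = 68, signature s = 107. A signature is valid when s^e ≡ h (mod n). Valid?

s^2 ≡ 107^2 = 11449 ≡ 9
s^4 ≡ 9^2 = 81
7 = 4 + 2 + 1, so s^7 ≡ 81·9·107 ≡ 68 (mod 143)
Since 68 equals the digest 68, verification succeeds.

yes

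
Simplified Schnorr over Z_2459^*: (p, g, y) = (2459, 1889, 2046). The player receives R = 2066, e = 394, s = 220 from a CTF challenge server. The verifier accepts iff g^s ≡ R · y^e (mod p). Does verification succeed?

g^s mod p:
1889^2 = 3568321 ≡ 312
1889^4 ≡ 312^2 = 97344 ≡ 1443
1889^8 ≡ 1443^2 = 2082249 ≡ 1935
1889^16 ≡ 1935^2 = 3744225 ≡ 1627
1889^32 ≡ 1627^2 = 2647129 ≡ 1245
1889^64 ≡ 1245^2 = 1550025 ≡ 855
1889^128 ≡ 855^2 = 731025 ≡ 702
220 = 128 + 64 + 16 + 8 + 4, so 1889^220 ≡ 702·855·1627·1935·1443 ≡ 1795 (mod 2459)
R · y^e mod p:
2046^2 = 4186116 ≡ 898
2046^4 ≡ 898^2 = 806404 ≡ 2311
2046^8 ≡ 2311^2 = 5340721 ≡ 2232
2046^16 ≡ 2232^2 = 4981824 ≡ 2349
2046^32 ≡ 2349^2 = 5517801 ≡ 2264
2046^64 ≡ 2264^2 = 5125696 ≡ 1140
2046^128 ≡ 1140^2 = 1299600 ≡ 1248
2046^256 ≡ 1248^2 = 1557504 ≡ 957
394 = 256 + 128 + 8 + 2, so 2046^394 ≡ 957·1248·2232·898 ≡ 1646 (mod 2459)
2066·1646 = 3400636 ≡ 2298 (mod 2459)
1795 ≠ 2298; the check fails.

fails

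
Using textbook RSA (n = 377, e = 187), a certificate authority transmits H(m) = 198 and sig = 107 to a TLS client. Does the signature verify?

verifies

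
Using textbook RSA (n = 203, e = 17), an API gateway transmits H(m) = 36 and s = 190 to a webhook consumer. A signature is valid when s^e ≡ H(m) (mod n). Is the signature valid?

valid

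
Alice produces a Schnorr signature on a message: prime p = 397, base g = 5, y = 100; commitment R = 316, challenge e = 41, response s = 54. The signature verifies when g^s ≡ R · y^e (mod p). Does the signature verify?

does not verify

g^s mod p:
Squares mod 397: 5^1≡5, 5^2≡25, 5^4≡228, 5^8≡374, 5^16≡132, 5^32≡353
54 = 32 + 16 + 4 + 2, so 5^54 ≡ 353·132·228·25 ≡ 230 (mod 397)
R · y^e mod p:
Squares mod 397: 100^1≡100, 100^2≡75, 100^4≡67, 100^8≡122, 100^16≡195, 100^32≡310
41 = 32 + 8 + 1, so 100^41 ≡ 310·122·100 ≡ 178 (mod 397)
316·178 = 56248 ≡ 271 (mod 397)
230 ≠ 271; the check fails.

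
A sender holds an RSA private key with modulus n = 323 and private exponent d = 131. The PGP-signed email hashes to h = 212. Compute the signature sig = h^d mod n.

Squares mod 323: h^1≡212, h^2≡47, h^4≡271, h^8≡120, h^16≡188, h^32≡137, h^64≡35, h^128≡256
131 = 128 + 2 + 1, so h^131 ≡ 256·47·212 ≡ 53 (mod 323)

53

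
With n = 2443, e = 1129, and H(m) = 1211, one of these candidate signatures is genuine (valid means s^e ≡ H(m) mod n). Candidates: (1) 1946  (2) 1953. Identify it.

1

Candidate 1: 1946^2 = 3786916 ≡ 266; 1946^4 ≡ 266^2 = 70756 ≡ 2352; 1946^8 ≡ 2352^2 = 5531904 ≡ 952; 1946^16 ≡ 952^2 = 906304 ≡ 2394; 1946^32 ≡ 2394^2 = 5731236 ≡ 2401; 1946^64 ≡ 2401^2 = 5764801 ≡ 1764; 1946^128 ≡ 1764^2 = 3111696 ≡ 1757; 1946^256 ≡ 1757^2 = 3087049 ≡ 1540; 1946^512 ≡ 1540^2 = 2371600 ≡ 1890; 1946^1024 ≡ 1890^2 = 3572100 ≡ 434; 1129 = 1024 + 64 + 32 + 8 + 1, so 1946^1129 ≡ 434·1764·2401·952·1946 ≡ 1211 (mod 2443)
  → matches H(m) = 1211
Candidate 2: 1953^2 = 3814209 ≡ 686; 1953^4 ≡ 686^2 = 470596 ≡ 1540; 1953^8 ≡ 1540^2 = 2371600 ≡ 1890; 1953^16 ≡ 1890^2 = 3572100 ≡ 434; 1953^32 ≡ 434^2 = 188356 ≡ 245; 1953^64 ≡ 245^2 = 60025 ≡ 1393; 1953^128 ≡ 1393^2 = 1940449 ≡ 707; 1953^256 ≡ 707^2 = 499849 ≡ 1477; 1953^512 ≡ 1477^2 = 2181529 ≡ 2373; 1953^1024 ≡ 2373^2 = 5631129 ≡ 14; 1129 = 1024 + 64 + 32 + 8 + 1, so 1953^1129 ≡ 14·1393·245·1890·1953 ≡ 105 (mod 2443)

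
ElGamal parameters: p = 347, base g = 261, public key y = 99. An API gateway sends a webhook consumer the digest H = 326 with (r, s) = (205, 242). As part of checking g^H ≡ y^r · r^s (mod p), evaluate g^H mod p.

261^326 mod 347 = 85

85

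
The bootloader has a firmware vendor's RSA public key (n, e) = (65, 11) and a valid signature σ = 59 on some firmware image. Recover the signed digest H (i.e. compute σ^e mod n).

54

Squares mod 65: σ^1≡59, σ^2≡36, σ^4≡61, σ^8≡16
11 = 8 + 2 + 1, so σ^11 ≡ 16·36·59 ≡ 54 (mod 65)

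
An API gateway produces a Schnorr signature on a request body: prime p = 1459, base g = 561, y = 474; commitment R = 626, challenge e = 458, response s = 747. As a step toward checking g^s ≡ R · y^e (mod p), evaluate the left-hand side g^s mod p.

1090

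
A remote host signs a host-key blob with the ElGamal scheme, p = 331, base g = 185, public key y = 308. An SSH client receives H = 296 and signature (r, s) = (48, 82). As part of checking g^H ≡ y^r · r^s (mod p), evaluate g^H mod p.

185^2 = 34225 ≡ 132
185^4 ≡ 132^2 = 17424 ≡ 212
185^8 ≡ 212^2 = 44944 ≡ 259
185^16 ≡ 259^2 = 67081 ≡ 219
185^32 ≡ 219^2 = 47961 ≡ 297
185^64 ≡ 297^2 = 88209 ≡ 163
185^128 ≡ 163^2 = 26569 ≡ 89
185^256 ≡ 89^2 = 7921 ≡ 308
296 = 256 + 32 + 8, so 185^296 ≡ 308·297·259 ≡ 297 (mod 331)

297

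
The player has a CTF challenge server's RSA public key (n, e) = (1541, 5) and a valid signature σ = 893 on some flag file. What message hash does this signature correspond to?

126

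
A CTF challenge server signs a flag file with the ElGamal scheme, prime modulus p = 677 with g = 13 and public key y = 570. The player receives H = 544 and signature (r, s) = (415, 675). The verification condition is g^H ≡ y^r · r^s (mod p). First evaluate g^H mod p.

517

13^2 = 169
13^4 ≡ 169^2 = 28561 ≡ 127
13^8 ≡ 127^2 = 16129 ≡ 558
13^16 ≡ 558^2 = 311364 ≡ 621
13^32 ≡ 621^2 = 385641 ≡ 428
13^64 ≡ 428^2 = 183184 ≡ 394
13^128 ≡ 394^2 = 155236 ≡ 203
13^256 ≡ 203^2 = 41209 ≡ 589
13^512 ≡ 589^2 = 346921 ≡ 297
544 = 512 + 32, so 13^544 ≡ 297·428 ≡ 517 (mod 677)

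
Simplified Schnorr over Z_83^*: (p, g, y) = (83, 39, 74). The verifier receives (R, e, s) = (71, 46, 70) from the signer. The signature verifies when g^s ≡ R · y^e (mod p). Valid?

no

g^s mod p:
39^2 = 1521 ≡ 27
39^4 ≡ 27^2 = 729 ≡ 65
39^8 ≡ 65^2 = 4225 ≡ 75
39^16 ≡ 75^2 = 5625 ≡ 64
39^32 ≡ 64^2 = 4096 ≡ 29
39^64 ≡ 29^2 = 841 ≡ 11
70 = 64 + 4 + 2, so 39^70 ≡ 11·65·27 ≡ 49 (mod 83)
R · y^e mod p:
74^2 = 5476 ≡ 81
74^4 ≡ 81^2 = 6561 ≡ 4
74^8 ≡ 4^2 = 16
74^16 ≡ 16^2 = 256 ≡ 7
74^32 ≡ 7^2 = 49
46 = 32 + 8 + 4 + 2, so 74^46 ≡ 49·16·4·81 ≡ 36 (mod 83)
71·36 = 2556 ≡ 66 (mod 83)
49 ≠ 66; the check fails.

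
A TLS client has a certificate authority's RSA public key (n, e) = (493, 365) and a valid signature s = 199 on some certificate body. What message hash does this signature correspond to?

s^2 ≡ 199^2 = 39601 ≡ 161
s^4 ≡ 161^2 = 25921 ≡ 285
s^8 ≡ 285^2 = 81225 ≡ 373
s^16 ≡ 373^2 = 139129 ≡ 103
s^32 ≡ 103^2 = 10609 ≡ 256
s^64 ≡ 256^2 = 65536 ≡ 460
s^128 ≡ 460^2 = 211600 ≡ 103
s^256 ≡ 103^2 = 10609 ≡ 256
365 = 256 + 64 + 32 + 8 + 4 + 1, so s^365 ≡ 256·460·256·373·285·199 ≡ 286 (mod 493)

286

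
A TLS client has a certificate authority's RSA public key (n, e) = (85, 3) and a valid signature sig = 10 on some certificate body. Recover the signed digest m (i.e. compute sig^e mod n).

65

sig^2 ≡ 10^2 = 100 ≡ 15
3 = 2 + 1, so sig^3 ≡ 15·10 ≡ 65 (mod 85)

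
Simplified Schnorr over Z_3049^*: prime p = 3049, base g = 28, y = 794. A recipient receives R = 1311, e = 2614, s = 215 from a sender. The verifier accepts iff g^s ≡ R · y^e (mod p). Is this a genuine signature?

g^s mod p:
28^2 = 784
28^4 ≡ 784^2 = 614656 ≡ 1807
28^8 ≡ 1807^2 = 3265249 ≡ 2819
28^16 ≡ 2819^2 = 7946761 ≡ 1067
28^32 ≡ 1067^2 = 1138489 ≡ 1212
28^64 ≡ 1212^2 = 1468944 ≡ 2375
28^128 ≡ 2375^2 = 5640625 ≡ 3024
215 = 128 + 64 + 16 + 4 + 2 + 1, so 28^215 ≡ 3024·2375·1067·1807·784·28 ≡ 1052 (mod 3049)
R · y^e mod p:
794^2 = 630436 ≡ 2342
794^4 ≡ 2342^2 = 5484964 ≡ 2862
794^8 ≡ 2862^2 = 8191044 ≡ 1430
794^16 ≡ 1430^2 = 2044900 ≡ 2070
794^32 ≡ 2070^2 = 4284900 ≡ 1055
794^64 ≡ 1055^2 = 1113025 ≡ 140
794^128 ≡ 140^2 = 19600 ≡ 1306
794^256 ≡ 1306^2 = 1705636 ≡ 1245
794^512 ≡ 1245^2 = 1550025 ≡ 1133
794^1024 ≡ 1133^2 = 1283689 ≡ 60
794^2048 ≡ 60^2 = 3600 ≡ 551
2614 = 2048 + 512 + 32 + 16 + 4 + 2, so 794^2614 ≡ 551·1133·1055·2070·2862·2342 ≡ 652 (mod 3049)
1311·652 = 854772 ≡ 1052 (mod 3049)
1052 ≡ 1052 (mod 3049); signature holds.

genuine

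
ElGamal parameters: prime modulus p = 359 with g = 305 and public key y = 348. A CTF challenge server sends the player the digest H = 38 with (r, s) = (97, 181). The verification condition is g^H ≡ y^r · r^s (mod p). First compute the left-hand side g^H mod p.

27

305^2 = 93025 ≡ 44
305^4 ≡ 44^2 = 1936 ≡ 141
305^8 ≡ 141^2 = 19881 ≡ 136
305^16 ≡ 136^2 = 18496 ≡ 187
305^32 ≡ 187^2 = 34969 ≡ 146
38 = 32 + 4 + 2, so 305^38 ≡ 146·141·44 ≡ 27 (mod 359)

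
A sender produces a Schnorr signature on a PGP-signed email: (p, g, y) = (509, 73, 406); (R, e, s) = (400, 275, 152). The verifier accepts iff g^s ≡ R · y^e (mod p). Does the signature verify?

g^s mod p:
73^2 = 5329 ≡ 239
73^4 ≡ 239^2 = 57121 ≡ 113
73^8 ≡ 113^2 = 12769 ≡ 44
73^16 ≡ 44^2 = 1936 ≡ 409
73^32 ≡ 409^2 = 167281 ≡ 329
73^64 ≡ 329^2 = 108241 ≡ 333
73^128 ≡ 333^2 = 110889 ≡ 436
152 = 128 + 16 + 8, so 73^152 ≡ 436·409·44 ≡ 21 (mod 509)
R · y^e mod p:
406^2 = 164836 ≡ 429
406^4 ≡ 429^2 = 184041 ≡ 292
406^8 ≡ 292^2 = 85264 ≡ 261
406^16 ≡ 261^2 = 68121 ≡ 424
406^32 ≡ 424^2 = 179776 ≡ 99
406^64 ≡ 99^2 = 9801 ≡ 130
406^128 ≡ 130^2 = 16900 ≡ 103
406^256 ≡ 103^2 = 10609 ≡ 429
275 = 256 + 16 + 2 + 1, so 406^275 ≡ 429·424·429·406 ≡ 262 (mod 509)
400·262 = 104800 ≡ 455 (mod 509)
21 ≠ 455; the check fails.

does not verify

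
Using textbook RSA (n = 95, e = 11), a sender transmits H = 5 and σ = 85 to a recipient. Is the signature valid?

valid

Squares mod 95: σ^1≡85, σ^2≡5, σ^4≡25, σ^8≡55
11 = 8 + 2 + 1, so σ^11 ≡ 55·5·85 ≡ 5 (mod 95)
5 = H, so the signature checks out.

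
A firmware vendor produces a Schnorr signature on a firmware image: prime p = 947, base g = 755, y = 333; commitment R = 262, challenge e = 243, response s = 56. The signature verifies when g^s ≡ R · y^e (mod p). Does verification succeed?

passes

g^s mod p:
Squares mod 947: 755^1≡755, 755^2≡878, 755^4≡26, 755^8≡676, 755^16≡522, 755^32≡695
56 = 32 + 16 + 8, so 755^56 ≡ 695·522·676 ≡ 503 (mod 947)
R · y^e mod p:
Squares mod 947: 333^1≡333, 333^2≡90, 333^4≡524, 333^8≡893, 333^16≡75, 333^32≡890, 333^64≡408, 333^128≡739
243 = 128 + 64 + 32 + 16 + 2 + 1, so 333^243 ≡ 739·408·890·75·90·333 ≡ 620 (mod 947)
262·620 = 162440 ≡ 503 (mod 947)
503 ≡ 503 (mod 947); signature holds.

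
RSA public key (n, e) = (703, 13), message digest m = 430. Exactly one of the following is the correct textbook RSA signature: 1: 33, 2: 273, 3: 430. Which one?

Candidate 1: 33^13 mod 703 = 515
Candidate 2: 273^13 mod 703 = 273
Candidate 3: 430^13 mod 703 = 430
  → matches m = 430

3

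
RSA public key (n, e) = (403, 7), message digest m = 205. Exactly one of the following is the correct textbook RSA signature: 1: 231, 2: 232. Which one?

1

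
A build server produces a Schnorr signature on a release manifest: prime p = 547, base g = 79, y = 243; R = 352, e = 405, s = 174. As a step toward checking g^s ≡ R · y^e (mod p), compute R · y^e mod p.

114

243^2 = 59049 ≡ 520
243^4 ≡ 520^2 = 270400 ≡ 182
243^8 ≡ 182^2 = 33124 ≡ 304
243^16 ≡ 304^2 = 92416 ≡ 520
243^32 ≡ 520^2 = 270400 ≡ 182
243^64 ≡ 182^2 = 33124 ≡ 304
243^128 ≡ 304^2 = 92416 ≡ 520
243^256 ≡ 520^2 = 270400 ≡ 182
405 = 256 + 128 + 16 + 4 + 1, so 243^405 ≡ 182·520·520·182·243 ≡ 538 (mod 547)
R · y^e ≡ 352·538 = 189376 ≡ 114 (mod 547)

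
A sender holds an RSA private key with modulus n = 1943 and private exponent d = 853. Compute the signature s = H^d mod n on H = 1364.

H^2 ≡ 1364^2 = 1860496 ≡ 1045
H^4 ≡ 1045^2 = 1092025 ≡ 59
H^8 ≡ 59^2 = 3481 ≡ 1538
H^16 ≡ 1538^2 = 2365444 ≡ 813
H^32 ≡ 813^2 = 660969 ≡ 349
H^64 ≡ 349^2 = 121801 ≡ 1335
H^128 ≡ 1335^2 = 1782225 ≡ 494
H^256 ≡ 494^2 = 244036 ≡ 1161
H^512 ≡ 1161^2 = 1347921 ≡ 1422
853 = 512 + 256 + 64 + 16 + 4 + 1, so H^853 ≡ 1422·1161·1335·813·59·1364 ≡ 1422 (mod 1943)

1422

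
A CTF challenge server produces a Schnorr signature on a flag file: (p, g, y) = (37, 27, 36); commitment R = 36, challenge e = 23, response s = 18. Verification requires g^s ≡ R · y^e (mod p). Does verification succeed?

passes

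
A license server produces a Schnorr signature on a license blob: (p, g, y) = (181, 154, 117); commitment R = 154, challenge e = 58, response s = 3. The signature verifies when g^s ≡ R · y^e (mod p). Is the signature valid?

g^s mod p:
Squares mod 181: 154^1≡154, 154^2≡5
3 = 2 + 1, so 154^3 ≡ 5·154 ≡ 46 (mod 181)
R · y^e mod p:
Squares mod 181: 117^1≡117, 117^2≡114, 117^4≡145, 117^8≡29, 117^16≡117, 117^32≡114
58 = 32 + 16 + 8 + 2, so 117^58 ≡ 114·117·29·114 ≡ 27 (mod 181)
154·27 = 4158 ≡ 176 (mod 181)
46 ≠ 176; the check fails.

invalid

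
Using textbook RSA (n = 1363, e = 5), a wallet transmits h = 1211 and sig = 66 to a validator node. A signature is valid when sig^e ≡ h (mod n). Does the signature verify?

sig^2 ≡ 66^2 = 4356 ≡ 267
sig^4 ≡ 267^2 = 71289 ≡ 413
5 = 4 + 1, so sig^5 ≡ 413·66 ≡ 1361 (mod 1363)
1361 ≠ 1211, so verification fails.

does not verify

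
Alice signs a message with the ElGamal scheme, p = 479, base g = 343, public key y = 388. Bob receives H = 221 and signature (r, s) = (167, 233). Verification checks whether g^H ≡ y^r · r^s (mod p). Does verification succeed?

Left side g^H mod p:
343^2 = 117649 ≡ 294
343^4 ≡ 294^2 = 86436 ≡ 216
343^8 ≡ 216^2 = 46656 ≡ 193
343^16 ≡ 193^2 = 37249 ≡ 366
343^32 ≡ 366^2 = 133956 ≡ 315
343^64 ≡ 315^2 = 99225 ≡ 72
343^128 ≡ 72^2 = 5184 ≡ 394
221 = 128 + 64 + 16 + 8 + 4 + 1, so 343^221 ≡ 394·72·366·193·216·343 ≡ 14 (mod 479)
Right side y^r · r^s mod p:
388^2 = 150544 ≡ 138
388^4 ≡ 138^2 = 19044 ≡ 363
388^8 ≡ 363^2 = 131769 ≡ 44
388^16 ≡ 44^2 = 1936 ≡ 20
388^32 ≡ 20^2 = 400
388^64 ≡ 400^2 = 160000 ≡ 14
388^128 ≡ 14^2 = 196
167 = 128 + 32 + 4 + 2 + 1, so 388^167 ≡ 196·400·363·138·388 ≡ 7 (mod 479)
167^2 = 27889 ≡ 107
167^4 ≡ 107^2 = 11449 ≡ 432
167^8 ≡ 432^2 = 186624 ≡ 293
167^16 ≡ 293^2 = 85849 ≡ 108
167^32 ≡ 108^2 = 11664 ≡ 168
167^64 ≡ 168^2 = 28224 ≡ 442
167^128 ≡ 442^2 = 195364 ≡ 411
233 = 128 + 64 + 32 + 8 + 1, so 167^233 ≡ 411·442·168·293·167 ≡ 2 (mod 479)
7·2 = 14 ≡ 14 (mod 479)
14 ≡ 14 (mod 479), so the signature is genuine.

passes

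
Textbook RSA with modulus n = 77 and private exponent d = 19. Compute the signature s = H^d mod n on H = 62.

41

H^2 ≡ 62^2 = 3844 ≡ 71
H^4 ≡ 71^2 = 5041 ≡ 36
H^8 ≡ 36^2 = 1296 ≡ 64
H^16 ≡ 64^2 = 4096 ≡ 15
19 = 16 + 2 + 1, so H^19 ≡ 15·71·62 ≡ 41 (mod 77)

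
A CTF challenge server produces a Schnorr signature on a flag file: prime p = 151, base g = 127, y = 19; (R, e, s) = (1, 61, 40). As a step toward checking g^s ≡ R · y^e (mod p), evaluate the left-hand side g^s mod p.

19

127^2 = 16129 ≡ 123
127^4 ≡ 123^2 = 15129 ≡ 29
127^8 ≡ 29^2 = 841 ≡ 86
127^16 ≡ 86^2 = 7396 ≡ 148
127^32 ≡ 148^2 = 21904 ≡ 9
40 = 32 + 8, so 127^40 ≡ 9·86 ≡ 19 (mod 151)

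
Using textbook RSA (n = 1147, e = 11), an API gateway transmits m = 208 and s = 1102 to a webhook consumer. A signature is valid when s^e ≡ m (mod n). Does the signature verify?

s^2 ≡ 1102^2 = 1214404 ≡ 878
s^4 ≡ 878^2 = 770884 ≡ 100
s^8 ≡ 100^2 = 10000 ≡ 824
11 = 8 + 2 + 1, so s^11 ≡ 824·878·1102 ≡ 208 (mod 1147)
s^11 mod 1147 = 208 matches m.

verifies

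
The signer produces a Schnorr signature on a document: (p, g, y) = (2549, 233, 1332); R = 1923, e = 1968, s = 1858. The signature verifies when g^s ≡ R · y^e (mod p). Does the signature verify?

does not verify

g^s mod p:
233^2 = 54289 ≡ 760
233^4 ≡ 760^2 = 577600 ≡ 1526
233^8 ≡ 1526^2 = 2328676 ≡ 1439
233^16 ≡ 1439^2 = 2070721 ≡ 933
233^32 ≡ 933^2 = 870489 ≡ 1280
233^64 ≡ 1280^2 = 1638400 ≡ 1942
233^128 ≡ 1942^2 = 3771364 ≡ 1393
233^256 ≡ 1393^2 = 1940449 ≡ 660
233^512 ≡ 660^2 = 435600 ≡ 2270
233^1024 ≡ 2270^2 = 5152900 ≡ 1371
1858 = 1024 + 512 + 256 + 64 + 2, so 233^1858 ≡ 1371·2270·660·1942·760 ≡ 1822 (mod 2549)
R · y^e mod p:
1332^2 = 1774224 ≡ 120
1332^4 ≡ 120^2 = 14400 ≡ 1655
1332^8 ≡ 1655^2 = 2739025 ≡ 1399
1332^16 ≡ 1399^2 = 1957201 ≡ 2118
1332^32 ≡ 2118^2 = 4485924 ≡ 2233
1332^64 ≡ 2233^2 = 4986289 ≡ 445
1332^128 ≡ 445^2 = 198025 ≡ 1752
1332^256 ≡ 1752^2 = 3069504 ≡ 508
1332^512 ≡ 508^2 = 258064 ≡ 615
1332^1024 ≡ 615^2 = 378225 ≡ 973
1968 = 1024 + 512 + 256 + 128 + 32 + 16, so 1332^1968 ≡ 973·615·508·1752·2233·2118 ≡ 615 (mod 2549)
1923·615 = 1182645 ≡ 2458 (mod 2549)
1822 ≠ 2458; the check fails.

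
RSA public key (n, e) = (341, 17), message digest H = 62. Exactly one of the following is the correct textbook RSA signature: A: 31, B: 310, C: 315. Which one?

B

Candidate A: Squares mod 341: 31^1≡31, 31^2≡279, 31^4≡93, 31^8≡124, 31^16≡31; 17 = 16 + 1, so 31^17 ≡ 31·31 ≡ 279 (mod 341)
Candidate B: Squares mod 341: 310^1≡310, 310^2≡279, 310^4≡93, 310^8≡124, 310^16≡31; 17 = 16 + 1, so 310^17 ≡ 31·310 ≡ 62 (mod 341)
  → matches H = 62
Candidate C: Squares mod 341: 315^1≡315, 315^2≡335, 315^4≡36, 315^8≡273, 315^16≡191; 17 = 16 + 1, so 315^17 ≡ 191·315 ≡ 149 (mod 341)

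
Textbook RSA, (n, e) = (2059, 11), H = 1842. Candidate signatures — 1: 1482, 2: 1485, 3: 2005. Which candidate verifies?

1

Candidate 1: Squares mod 2059: 1482^1≡1482, 1482^2≡1430, 1482^4≡313, 1482^8≡1196; 11 = 8 + 2 + 1, so 1482^11 ≡ 1196·1430·1482 ≡ 1842 (mod 2059)
  → matches H = 1842
Candidate 2: Squares mod 2059: 1485^1≡1485, 1485^2≡36, 1485^4≡1296, 1485^8≡1531; 11 = 8 + 2 + 1, so 1485^11 ≡ 1531·36·1485 ≡ 2010 (mod 2059)
Candidate 3: Squares mod 2059: 2005^1≡2005, 2005^2≡857, 2005^4≡1445, 2005^8≡199; 11 = 8 + 2 + 1, so 2005^11 ≡ 199·857·2005 ≡ 585 (mod 2059)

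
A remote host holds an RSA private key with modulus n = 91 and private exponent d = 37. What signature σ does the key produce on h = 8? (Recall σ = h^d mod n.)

8

Squares mod 91: h^1≡8, h^2≡64, h^4≡1, h^8≡1, h^16≡1, h^32≡1
37 = 32 + 4 + 1, so h^37 ≡ 1·1·8 ≡ 8 (mod 91)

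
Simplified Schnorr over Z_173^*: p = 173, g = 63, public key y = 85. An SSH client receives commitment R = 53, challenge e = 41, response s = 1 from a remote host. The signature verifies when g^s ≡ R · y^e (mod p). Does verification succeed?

g^s mod p:
63^1 mod 173 = 63
R · y^e mod p:
Squares mod 173: 85^1≡85, 85^2≡132, 85^4≡124, 85^8≡152, 85^16≡95, 85^32≡29
41 = 32 + 8 + 1, so 85^41 ≡ 29·152·85 ≡ 135 (mod 173)
53·135 = 7155 ≡ 62 (mod 173)
63 ≠ 62; the check fails.

fails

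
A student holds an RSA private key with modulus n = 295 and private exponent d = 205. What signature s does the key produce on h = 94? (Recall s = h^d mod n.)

104

h^2 ≡ 94^2 = 8836 ≡ 281
h^4 ≡ 281^2 = 78961 ≡ 196
h^8 ≡ 196^2 = 38416 ≡ 66
h^16 ≡ 66^2 = 4356 ≡ 226
h^32 ≡ 226^2 = 51076 ≡ 41
h^64 ≡ 41^2 = 1681 ≡ 206
h^128 ≡ 206^2 = 42436 ≡ 251
205 = 128 + 64 + 8 + 4 + 1, so h^205 ≡ 251·206·66·196·94 ≡ 104 (mod 295)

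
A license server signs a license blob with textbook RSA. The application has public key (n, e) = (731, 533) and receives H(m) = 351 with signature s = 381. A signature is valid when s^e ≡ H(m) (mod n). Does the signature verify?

s^533 mod 731 = 351
Since 351 equals the digest 351, verification succeeds.

verifies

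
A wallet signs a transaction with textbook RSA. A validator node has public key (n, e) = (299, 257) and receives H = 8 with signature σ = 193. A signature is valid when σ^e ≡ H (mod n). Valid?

σ^2 ≡ 193^2 = 37249 ≡ 173
σ^4 ≡ 173^2 = 29929 ≡ 29
σ^8 ≡ 29^2 = 841 ≡ 243
σ^16 ≡ 243^2 = 59049 ≡ 146
σ^32 ≡ 146^2 = 21316 ≡ 87
σ^64 ≡ 87^2 = 7569 ≡ 94
σ^128 ≡ 94^2 = 8836 ≡ 165
σ^256 ≡ 165^2 = 27225 ≡ 16
257 = 256 + 1, so σ^257 ≡ 16·193 ≡ 98 (mod 299)
The recovered value 98 does not match the digest 8.

no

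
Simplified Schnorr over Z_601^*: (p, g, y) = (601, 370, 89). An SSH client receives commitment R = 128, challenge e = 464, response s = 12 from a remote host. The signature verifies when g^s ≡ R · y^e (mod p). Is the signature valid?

invalid

g^s mod p:
Squares mod 601: 370^1≡370, 370^2≡473, 370^4≡157, 370^8≡8
12 = 8 + 4, so 370^12 ≡ 8·157 ≡ 54 (mod 601)
R · y^e mod p:
Squares mod 601: 89^1≡89, 89^2≡108, 89^4≡245, 89^8≡526, 89^16≡216, 89^32≡379, 89^64≡2, 89^128≡4, 89^256≡16
464 = 256 + 128 + 64 + 16, so 89^464 ≡ 16·4·2·216 ≡ 2 (mod 601)
128·2 = 256 ≡ 256 (mod 601)
54 ≠ 256; the check fails.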